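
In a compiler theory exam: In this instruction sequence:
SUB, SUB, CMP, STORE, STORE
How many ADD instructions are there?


Scanning instruction sequence for ADD:
  Position 1: SUB
  Position 2: SUB
  Position 3: CMP
  Position 4: STORE
  Position 5: STORE
Matches at positions: []
Total ADD count: 0

0


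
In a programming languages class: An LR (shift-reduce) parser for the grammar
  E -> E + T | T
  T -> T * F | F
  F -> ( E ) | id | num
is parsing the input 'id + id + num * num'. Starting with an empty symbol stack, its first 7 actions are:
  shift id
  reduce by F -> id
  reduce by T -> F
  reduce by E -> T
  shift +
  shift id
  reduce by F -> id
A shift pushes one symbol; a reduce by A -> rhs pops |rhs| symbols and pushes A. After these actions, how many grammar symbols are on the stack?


Tracking the symbol stack through each action:
  Action 1: shift 'id' : push -> stack = [id] (size 1)
  Action 2: reduce by F -> id : pop 1, push F -> stack = [F] (size 1)
  Action 3: reduce by T -> F : pop 1, push T -> stack = [T] (size 1)
  Action 4: reduce by E -> T : pop 1, push E -> stack = [E] (size 1)
  Action 5: shift '+' : push -> stack = [E, +] (size 2)
  Action 6: shift 'id' : push -> stack = [E, +, id] (size 3)
  Action 7: reduce by F -> id : pop 1, push F -> stack = [E, +, F] (size 3)
Final stack size: 3

3


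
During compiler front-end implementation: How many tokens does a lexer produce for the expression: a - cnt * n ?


Scanning 'a - cnt * n'
Token 1: 'a' -> identifier
Token 2: '-' -> operator
Token 3: 'cnt' -> identifier
Token 4: '*' -> operator
Token 5: 'n' -> identifier
Total tokens: 5

5


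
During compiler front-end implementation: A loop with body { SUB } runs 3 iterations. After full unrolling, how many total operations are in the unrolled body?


Loop body operations: SUB (1 op per iteration)
Unrolling 3 iterations:
  Iteration 1: SUB (1 ops)
  Iteration 2: SUB (1 ops)
  Iteration 3: SUB (1 ops)
Total: 3 iterations * 1 ops/iter = 3 operations

3


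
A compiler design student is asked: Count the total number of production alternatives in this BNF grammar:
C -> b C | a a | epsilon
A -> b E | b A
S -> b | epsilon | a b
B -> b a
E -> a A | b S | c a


Counting alternatives per rule:
  C: 3 alternative(s)
  A: 2 alternative(s)
  S: 3 alternative(s)
  B: 1 alternative(s)
  E: 3 alternative(s)
Sum: 3 + 2 + 3 + 1 + 3 = 12

12


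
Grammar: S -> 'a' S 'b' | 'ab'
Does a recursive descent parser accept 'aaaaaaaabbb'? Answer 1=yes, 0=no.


Grammar accepts strings of the form a^n b^n (n >= 1)
Word: 'aaaaaaaabbb'
Counting: 8 a's and 3 b's
Check: 8 == 3? No
Mismatch: a-count != b-count
Rejected

0


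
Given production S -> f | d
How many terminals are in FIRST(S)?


Production: S -> f | d
Examining each alternative for leading terminals:
  S -> f : first terminal = 'f'
  S -> d : first terminal = 'd'
FIRST(S) = {d, f}
Count: 2

2


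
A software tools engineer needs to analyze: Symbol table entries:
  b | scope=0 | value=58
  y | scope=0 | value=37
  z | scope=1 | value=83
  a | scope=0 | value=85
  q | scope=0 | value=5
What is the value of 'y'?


Searching symbol table for 'y':
  b | scope=0 | value=58
  y | scope=0 | value=37 <- MATCH
  z | scope=1 | value=83
  a | scope=0 | value=85
  q | scope=0 | value=5
Found 'y' at scope 0 with value 37

37


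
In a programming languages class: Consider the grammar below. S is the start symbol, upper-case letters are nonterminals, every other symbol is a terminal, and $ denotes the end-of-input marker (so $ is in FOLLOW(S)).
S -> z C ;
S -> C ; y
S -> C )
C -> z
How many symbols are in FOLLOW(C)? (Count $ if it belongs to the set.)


S is the start symbol and does not occur in any rule body, so FOLLOW(S) = {$}.
Examining every occurrence of C in a rule body:
  S -> z C ; : C is followed by terminal ';' -> add ';'
  S -> C ; y : C is followed by terminal ';' -> add ';' (already in the set)
  S -> C ) : C is followed by terminal ')' -> add ')'
  C -> z : C does not occur in the body -> contributes nothing
FOLLOW(C) = {), ;}
Count: 2

2


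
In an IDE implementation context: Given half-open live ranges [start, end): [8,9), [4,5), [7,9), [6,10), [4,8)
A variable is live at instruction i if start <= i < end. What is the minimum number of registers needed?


Live ranges:
  Var0: [8, 9)
  Var1: [4, 5)
  Var2: [7, 9)
  Var3: [6, 10)
  Var4: [4, 8)
Sweep-line events (position, delta, active):
  pos=4 start -> active=1
  pos=4 start -> active=2
  pos=5 end -> active=1
  pos=6 start -> active=2
  pos=7 start -> active=3
  pos=8 end -> active=2
  pos=8 start -> active=3
  pos=9 end -> active=2
  pos=9 end -> active=1
  pos=10 end -> active=0
Maximum simultaneous active: 3
Minimum registers needed: 3

3


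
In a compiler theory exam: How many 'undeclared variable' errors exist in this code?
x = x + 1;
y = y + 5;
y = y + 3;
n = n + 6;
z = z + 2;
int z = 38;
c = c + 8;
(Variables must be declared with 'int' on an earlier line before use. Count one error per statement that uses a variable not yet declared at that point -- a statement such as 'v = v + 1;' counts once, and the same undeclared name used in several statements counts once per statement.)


Scanning code line by line:
  Line 1: use 'x' -> ERROR (undeclared)
  Line 2: use 'y' -> ERROR (undeclared)
  Line 3: use 'y' -> ERROR (undeclared)
  Line 4: use 'n' -> ERROR (undeclared)
  Line 5: use 'z' -> ERROR (undeclared)
  Line 6: declare 'z' -> declared = ['z']
  Line 7: use 'c' -> ERROR (undeclared)
Total undeclared variable errors: 6

6


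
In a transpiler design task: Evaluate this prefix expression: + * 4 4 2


Parsing prefix expression: + * 4 4 2
Step 1: Innermost operation '* 4 4'
  4 * 4 = 16
Step 2: Outer operation '+ [16] 2'
  16 + 2 = 18

18


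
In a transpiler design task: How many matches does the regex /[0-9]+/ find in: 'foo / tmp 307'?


Pattern: /[0-9]+/ (int literals)
Input: 'foo / tmp 307'
Scanning for matches:
  Match 1: '307'
Total matches: 1

1


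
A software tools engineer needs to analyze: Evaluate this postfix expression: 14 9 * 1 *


Processing tokens left to right:
Push 14, Push 9
Pop 14 and 9, compute 14 * 9 = 126, push 126
Push 1
Pop 126 and 1, compute 126 * 1 = 126, push 126
Stack result: 126

126


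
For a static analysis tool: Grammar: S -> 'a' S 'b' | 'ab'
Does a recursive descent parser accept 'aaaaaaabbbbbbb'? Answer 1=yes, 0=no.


Grammar accepts strings of the form a^n b^n (n >= 1)
Word: 'aaaaaaabbbbbbb'
Counting: 7 a's and 7 b's
Check: 7 == 7? Yes
Derivation (S -> aSb applied 6 time(s), then S -> ab): S => aSb => aaSbb => aaaSbbb => aaaaSbbbb => aaaaaSbbbbb => aaaaaaSbbbbbb => aaaaaaabbbbbbb
Accepted

1


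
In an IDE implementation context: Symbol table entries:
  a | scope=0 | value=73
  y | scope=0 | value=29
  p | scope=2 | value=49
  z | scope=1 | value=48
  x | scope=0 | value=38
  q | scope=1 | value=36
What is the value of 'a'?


Searching symbol table for 'a':
  a | scope=0 | value=73 <- MATCH
  y | scope=0 | value=29
  p | scope=2 | value=49
  z | scope=1 | value=48
  x | scope=0 | value=38
  q | scope=1 | value=36
Found 'a' at scope 0 with value 73

73


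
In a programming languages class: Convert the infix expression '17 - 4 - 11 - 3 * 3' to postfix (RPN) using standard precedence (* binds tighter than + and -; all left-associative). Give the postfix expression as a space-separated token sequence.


Applying the shunting-yard algorithm:
  Operand 17 -> output
  Push '-' onto operator stack -> op-stack: [-]
  Operand 4 -> output
  See '-' (prec 1); top '-' (prec 1) >= it -> pop '-' to output
  Push '-' onto operator stack -> op-stack: [-]
  Operand 11 -> output
  See '-' (prec 1); top '-' (prec 1) >= it -> pop '-' to output
  Push '-' onto operator stack -> op-stack: [-]
  Operand 3 -> output
  Push '*' onto operator stack -> op-stack: [-, *]
  Operand 3 -> output
  End of input: pop '*' to output
  End of input: pop '-' to output
Postfix result: 17 4 - 11 - 3 3 * -

17 4 - 11 - 3 3 * -


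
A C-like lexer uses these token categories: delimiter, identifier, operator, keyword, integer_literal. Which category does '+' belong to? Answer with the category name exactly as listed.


Token: '+'
Checking categories:
  identifier: no
  integer_literal: no
  operator: YES
  keyword: no
  delimiter: no
Category: operator

operator


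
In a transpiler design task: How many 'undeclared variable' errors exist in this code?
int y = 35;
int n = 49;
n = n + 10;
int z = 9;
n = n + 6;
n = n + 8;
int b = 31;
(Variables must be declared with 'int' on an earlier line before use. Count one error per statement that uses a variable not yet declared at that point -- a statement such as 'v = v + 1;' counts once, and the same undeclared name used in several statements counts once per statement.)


Scanning code line by line:
  Line 1: declare 'y' -> declared = ['y']
  Line 2: declare 'n' -> declared = ['n', 'y']
  Line 3: use 'n' -> OK (declared)
  Line 4: declare 'z' -> declared = ['n', 'y', 'z']
  Line 5: use 'n' -> OK (declared)
  Line 6: use 'n' -> OK (declared)
  Line 7: declare 'b' -> declared = ['b', 'n', 'y', 'z']
Total undeclared variable errors: 0

0


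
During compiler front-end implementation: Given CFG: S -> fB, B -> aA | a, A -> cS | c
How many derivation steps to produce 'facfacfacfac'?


Grammar: S -> fB, B -> aA | a, A -> cS | c
Deriving 'facfacfacfac':
Step 1: S -> fB => fB
Step 2: B -> aA => faA
Step 3: A -> cS => facS
Step 4: S -> fB => facfB
Step 5: B -> aA => facfaA
Step 6: A -> cS => facfacS
Step 7: S -> fB => facfacfB
Step 8: B -> aA => facfacfaA
Step 9: A -> cS => facfacfacS
Step 10: S -> fB => facfacfacfB
Step 11: B -> aA => facfacfacfaA
Step 12: A -> c => facfacfacfac
Total derivation steps: 12

12


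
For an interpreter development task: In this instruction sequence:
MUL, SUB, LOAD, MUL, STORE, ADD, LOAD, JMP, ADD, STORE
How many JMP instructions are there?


Scanning instruction sequence for JMP:
  Position 1: MUL
  Position 2: SUB
  Position 3: LOAD
  Position 4: MUL
  Position 5: STORE
  Position 6: ADD
  Position 7: LOAD
  Position 8: JMP <- MATCH
  Position 9: ADD
  Position 10: STORE
Matches at positions: [8]
Total JMP count: 1

1


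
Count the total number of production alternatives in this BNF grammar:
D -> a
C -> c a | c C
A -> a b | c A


Counting alternatives per rule:
  D: 1 alternative(s)
  C: 2 alternative(s)
  A: 2 alternative(s)
Sum: 1 + 2 + 2 = 5

5


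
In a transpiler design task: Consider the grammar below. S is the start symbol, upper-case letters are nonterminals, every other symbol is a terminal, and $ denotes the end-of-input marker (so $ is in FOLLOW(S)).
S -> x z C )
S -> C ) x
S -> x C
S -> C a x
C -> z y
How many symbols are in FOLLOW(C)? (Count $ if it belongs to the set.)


S is the start symbol and does not occur in any rule body, so FOLLOW(S) = {$}.
Examining every occurrence of C in a rule body:
  S -> x z C ) : C is followed by terminal ')' -> add ')'
  S -> C ) x : C is followed by terminal ')' -> add ')' (already in the set)
  S -> x C : C is at the right end -> add FOLLOW(S) = {$}
  S -> C a x : C is followed by terminal 'a' -> add 'a'
  C -> z y : C does not occur in the body -> contributes nothing
FOLLOW(C) = {), a, $}
Count: 3

3


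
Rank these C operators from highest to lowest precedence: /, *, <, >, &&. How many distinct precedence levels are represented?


Looking up precedence for each operator:
  / -> precedence 6
  * -> precedence 6
  < -> precedence 4
  > -> precedence 4
  && -> precedence 2
Sorted highest to lowest: /, *, <, >, &&
Distinct precedence values: [6, 4, 2]
Number of distinct levels: 3

3


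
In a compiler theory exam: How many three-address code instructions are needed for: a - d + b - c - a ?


Expression: a - d + b - c - a
Generating three-address code (respecting * over +/- precedence):
  Instruction 1: t1 = a - d
  Instruction 2: t2 = t1 + b
  Instruction 3: t3 = t2 - c
  Instruction 4: t4 = t3 - a
Total instructions: 4

4


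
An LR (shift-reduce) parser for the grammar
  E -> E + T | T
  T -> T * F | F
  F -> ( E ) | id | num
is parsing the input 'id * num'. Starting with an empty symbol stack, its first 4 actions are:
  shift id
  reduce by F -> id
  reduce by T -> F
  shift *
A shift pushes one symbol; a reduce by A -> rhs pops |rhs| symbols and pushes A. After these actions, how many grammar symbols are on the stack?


Tracking the symbol stack through each action:
  Action 1: shift 'id' : push -> stack = [id] (size 1)
  Action 2: reduce by F -> id : pop 1, push F -> stack = [F] (size 1)
  Action 3: reduce by T -> F : pop 1, push T -> stack = [T] (size 1)
  Action 4: shift '*' : push -> stack = [T, *] (size 2)
Final stack size: 2

2


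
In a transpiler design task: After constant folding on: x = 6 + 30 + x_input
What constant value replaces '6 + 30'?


Identifying constant sub-expression:
  Original: x = 6 + 30 + x_input
  6 and 30 are both compile-time constants
  Evaluating: 6 + 30 = 36
  After folding: x = 36 + x_input

36


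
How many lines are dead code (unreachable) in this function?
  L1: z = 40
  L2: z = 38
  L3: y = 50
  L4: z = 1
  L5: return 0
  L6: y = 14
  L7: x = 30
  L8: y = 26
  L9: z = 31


Analyzing control flow:
  L1: reachable (before return)
  L2: reachable (before return)
  L3: reachable (before return)
  L4: reachable (before return)
  L5: reachable (return statement)
  L6: DEAD (after return at L5)
  L7: DEAD (after return at L5)
  L8: DEAD (after return at L5)
  L9: DEAD (after return at L5)
Return at L5, total lines = 9
Dead lines: L6 through L9
Count: 4

4


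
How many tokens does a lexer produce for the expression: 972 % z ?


Scanning '972 % z'
Token 1: '972' -> integer_literal
Token 2: '%' -> operator
Token 3: 'z' -> identifier
Total tokens: 3

3


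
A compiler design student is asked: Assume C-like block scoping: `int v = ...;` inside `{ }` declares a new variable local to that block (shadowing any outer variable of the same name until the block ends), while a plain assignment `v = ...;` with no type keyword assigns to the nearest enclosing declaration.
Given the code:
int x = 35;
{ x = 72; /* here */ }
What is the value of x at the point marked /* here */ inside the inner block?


Analyzing scoping rules:
Outer scope: declares x = 35
Inner block: 'x = 72;' has no type keyword, so it is an assignment to the outer x (no shadowing)
Inside the block, after the assignment -> 72
Result: 72

72


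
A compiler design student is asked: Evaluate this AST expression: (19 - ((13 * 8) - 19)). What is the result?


Expression: (19 - ((13 * 8) - 19))
Evaluating step by step:
  13 * 8 = 104
  104 - 19 = 85
  19 - 85 = -66
Result: -66

-66


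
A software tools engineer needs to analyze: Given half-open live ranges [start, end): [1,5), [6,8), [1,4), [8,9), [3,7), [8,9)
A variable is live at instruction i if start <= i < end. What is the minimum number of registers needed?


Live ranges:
  Var0: [1, 5)
  Var1: [6, 8)
  Var2: [1, 4)
  Var3: [8, 9)
  Var4: [3, 7)
  Var5: [8, 9)
Sweep-line events (position, delta, active):
  pos=1 start -> active=1
  pos=1 start -> active=2
  pos=3 start -> active=3
  pos=4 end -> active=2
  pos=5 end -> active=1
  pos=6 start -> active=2
  pos=7 end -> active=1
  pos=8 end -> active=0
  pos=8 start -> active=1
  pos=8 start -> active=2
  pos=9 end -> active=1
  pos=9 end -> active=0
Maximum simultaneous active: 3
Minimum registers needed: 3

3


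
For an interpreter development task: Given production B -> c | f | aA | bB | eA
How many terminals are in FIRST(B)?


Production: B -> c | f | aA | bB | eA
Examining each alternative for leading terminals:
  B -> c : first terminal = 'c'
  B -> f : first terminal = 'f'
  B -> aA : first terminal = 'a'
  B -> bB : first terminal = 'b'
  B -> eA : first terminal = 'e'
FIRST(B) = {a, b, c, e, f}
Count: 5

5


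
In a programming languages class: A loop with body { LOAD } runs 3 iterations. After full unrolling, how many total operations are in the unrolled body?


Loop body operations: LOAD (1 op per iteration)
Unrolling 3 iterations:
  Iteration 1: LOAD (1 ops)
  Iteration 2: LOAD (1 ops)
  Iteration 3: LOAD (1 ops)
Total: 3 iterations * 1 ops/iter = 3 operations

3


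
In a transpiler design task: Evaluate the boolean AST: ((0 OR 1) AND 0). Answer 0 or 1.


Step 1: Evaluate inner node
  0 OR 1 = 1
Step 2: Evaluate root node
  1 AND 0 = 0

0


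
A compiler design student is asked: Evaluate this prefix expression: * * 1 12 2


Parsing prefix expression: * * 1 12 2
Step 1: Innermost operation '* 1 12'
  1 * 12 = 12
Step 2: Outer operation '* [12] 2'
  12 * 2 = 24

24


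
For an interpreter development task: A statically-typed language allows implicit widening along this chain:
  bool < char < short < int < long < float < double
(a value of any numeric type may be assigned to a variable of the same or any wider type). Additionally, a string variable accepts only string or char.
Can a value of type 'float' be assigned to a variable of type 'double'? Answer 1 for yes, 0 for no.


Target variable type: double
Source value type: float
Numeric ranks: float=5, double=6
Widening allowed iff rank(source) <= rank(target): 5 <= 6? Yes
Result: 1

1


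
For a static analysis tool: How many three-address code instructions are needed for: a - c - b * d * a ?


Expression: a - c - b * d * a
Generating three-address code (respecting * over +/- precedence):
  Instruction 1: t1 = b * d
  Instruction 2: t2 = t1 * a
  Instruction 3: t3 = a - c
  Instruction 4: t4 = t3 - t2
Total instructions: 4

4


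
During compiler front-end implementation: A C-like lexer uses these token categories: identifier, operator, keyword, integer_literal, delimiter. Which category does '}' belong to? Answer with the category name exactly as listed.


Token: '}'
Checking categories:
  identifier: no
  integer_literal: no
  operator: no
  keyword: no
  delimiter: YES
Category: delimiter

delimiter


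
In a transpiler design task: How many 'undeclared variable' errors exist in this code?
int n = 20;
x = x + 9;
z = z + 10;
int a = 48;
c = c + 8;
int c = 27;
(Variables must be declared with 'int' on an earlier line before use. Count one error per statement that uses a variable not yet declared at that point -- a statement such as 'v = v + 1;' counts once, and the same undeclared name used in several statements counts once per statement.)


Scanning code line by line:
  Line 1: declare 'n' -> declared = ['n']
  Line 2: use 'x' -> ERROR (undeclared)
  Line 3: use 'z' -> ERROR (undeclared)
  Line 4: declare 'a' -> declared = ['a', 'n']
  Line 5: use 'c' -> ERROR (undeclared)
  Line 6: declare 'c' -> declared = ['a', 'c', 'n']
Total undeclared variable errors: 3

3


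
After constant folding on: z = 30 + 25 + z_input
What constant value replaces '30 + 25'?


Identifying constant sub-expression:
  Original: z = 30 + 25 + z_input
  30 and 25 are both compile-time constants
  Evaluating: 30 + 25 = 55
  After folding: z = 55 + z_input

55


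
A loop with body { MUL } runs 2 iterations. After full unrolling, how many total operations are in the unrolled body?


Loop body operations: MUL (1 op per iteration)
Unrolling 2 iterations:
  Iteration 1: MUL (1 ops)
  Iteration 2: MUL (1 ops)
Total: 2 iterations * 1 ops/iter = 2 operations

2


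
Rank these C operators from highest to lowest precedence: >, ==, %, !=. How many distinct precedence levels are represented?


Looking up precedence for each operator:
  > -> precedence 4
  == -> precedence 3
  % -> precedence 6
  != -> precedence 3
Sorted highest to lowest: %, >, ==, !=
Distinct precedence values: [6, 4, 3]
Number of distinct levels: 3

3


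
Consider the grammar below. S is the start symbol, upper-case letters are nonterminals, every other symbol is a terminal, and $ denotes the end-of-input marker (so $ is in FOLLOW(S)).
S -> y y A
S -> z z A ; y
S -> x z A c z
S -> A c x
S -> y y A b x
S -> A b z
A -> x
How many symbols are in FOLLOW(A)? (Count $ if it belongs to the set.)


S is the start symbol and does not occur in any rule body, so FOLLOW(S) = {$}.
Examining every occurrence of A in a rule body:
  S -> y y A : A is at the right end -> add FOLLOW(S) = {$}
  S -> z z A ; y : A is followed by terminal ';' -> add ';'
  S -> x z A c z : A is followed by terminal 'c' -> add 'c'
  S -> A c x : A is followed by terminal 'c' -> add 'c' (already in the set)
  S -> y y A b x : A is followed by terminal 'b' -> add 'b'
  S -> A b z : A is followed by terminal 'b' -> add 'b' (already in the set)
  A -> x : A does not occur in the body -> contributes nothing
FOLLOW(A) = {;, b, c, $}
Count: 4

4


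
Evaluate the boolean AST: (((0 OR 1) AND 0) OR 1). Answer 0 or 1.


Step 1: Evaluate inner node
  0 OR 1 = 1
Step 2: Evaluate next node
  1 AND 0 = 0
Step 3: Evaluate root node
  0 OR 1 = 1

1


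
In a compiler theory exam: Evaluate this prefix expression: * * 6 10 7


Parsing prefix expression: * * 6 10 7
Step 1: Innermost operation '* 6 10'
  6 * 10 = 60
Step 2: Outer operation '* [60] 7'
  60 * 7 = 420

420


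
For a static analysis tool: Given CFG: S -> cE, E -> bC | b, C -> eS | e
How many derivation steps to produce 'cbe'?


Grammar: S -> cE, E -> bC | b, C -> eS | e
Deriving 'cbe':
Step 1: S -> cE => cE
Step 2: E -> bC => cbC
Step 3: C -> e => cbe
Total derivation steps: 3

3


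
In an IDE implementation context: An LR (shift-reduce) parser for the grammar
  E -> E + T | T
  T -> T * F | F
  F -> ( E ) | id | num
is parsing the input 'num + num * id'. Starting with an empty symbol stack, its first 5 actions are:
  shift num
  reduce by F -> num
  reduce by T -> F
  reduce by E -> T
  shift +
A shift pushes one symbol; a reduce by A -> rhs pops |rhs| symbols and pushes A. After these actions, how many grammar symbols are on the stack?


Tracking the symbol stack through each action:
  Action 1: shift 'num' : push -> stack = [num] (size 1)
  Action 2: reduce by F -> num : pop 1, push F -> stack = [F] (size 1)
  Action 3: reduce by T -> F : pop 1, push T -> stack = [T] (size 1)
  Action 4: reduce by E -> T : pop 1, push E -> stack = [E] (size 1)
  Action 5: shift '+' : push -> stack = [E, +] (size 2)
Final stack size: 2

2


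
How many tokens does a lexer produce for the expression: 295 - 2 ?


Scanning '295 - 2'
Token 1: '295' -> integer_literal
Token 2: '-' -> operator
Token 3: '2' -> integer_literal
Total tokens: 3

3


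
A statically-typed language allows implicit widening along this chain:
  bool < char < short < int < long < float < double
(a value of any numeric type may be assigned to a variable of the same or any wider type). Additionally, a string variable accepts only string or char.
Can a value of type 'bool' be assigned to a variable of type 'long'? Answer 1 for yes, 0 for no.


Target variable type: long
Source value type: bool
Numeric ranks: bool=0, long=4
Widening allowed iff rank(source) <= rank(target): 0 <= 4? Yes
Result: 1

1


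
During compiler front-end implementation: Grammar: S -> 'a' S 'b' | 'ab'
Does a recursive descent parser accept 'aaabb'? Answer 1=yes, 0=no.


Grammar accepts strings of the form a^n b^n (n >= 1)
Word: 'aaabb'
Counting: 3 a's and 2 b's
Check: 3 == 2? No
Mismatch: a-count != b-count
Rejected

0


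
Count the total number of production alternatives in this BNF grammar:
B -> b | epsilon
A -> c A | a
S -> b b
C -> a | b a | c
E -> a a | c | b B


Counting alternatives per rule:
  B: 2 alternative(s)
  A: 2 alternative(s)
  S: 1 alternative(s)
  C: 3 alternative(s)
  E: 3 alternative(s)
Sum: 2 + 2 + 1 + 3 + 3 = 11

11


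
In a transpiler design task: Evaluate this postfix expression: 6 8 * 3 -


Processing tokens left to right:
Push 6, Push 8
Pop 6 and 8, compute 6 * 8 = 48, push 48
Push 3
Pop 48 and 3, compute 48 - 3 = 45, push 45
Stack result: 45

45


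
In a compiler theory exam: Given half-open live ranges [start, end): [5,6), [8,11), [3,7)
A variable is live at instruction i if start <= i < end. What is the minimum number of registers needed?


Live ranges:
  Var0: [5, 6)
  Var1: [8, 11)
  Var2: [3, 7)
Sweep-line events (position, delta, active):
  pos=3 start -> active=1
  pos=5 start -> active=2
  pos=6 end -> active=1
  pos=7 end -> active=0
  pos=8 start -> active=1
  pos=11 end -> active=0
Maximum simultaneous active: 2
Minimum registers needed: 2

2


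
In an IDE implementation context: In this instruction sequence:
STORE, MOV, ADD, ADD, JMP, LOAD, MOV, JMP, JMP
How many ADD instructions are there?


Scanning instruction sequence for ADD:
  Position 1: STORE
  Position 2: MOV
  Position 3: ADD <- MATCH
  Position 4: ADD <- MATCH
  Position 5: JMP
  Position 6: LOAD
  Position 7: MOV
  Position 8: JMP
  Position 9: JMP
Matches at positions: [3, 4]
Total ADD count: 2

2


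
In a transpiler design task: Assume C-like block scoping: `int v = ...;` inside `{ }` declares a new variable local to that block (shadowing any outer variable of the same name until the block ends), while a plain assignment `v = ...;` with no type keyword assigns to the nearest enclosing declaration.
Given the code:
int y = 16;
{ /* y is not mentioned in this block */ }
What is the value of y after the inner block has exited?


Analyzing scoping rules:
Outer scope: declares y = 16
Inner block: y is neither redeclared nor assigned -> unchanged
After the block -> 16
Result: 16

16


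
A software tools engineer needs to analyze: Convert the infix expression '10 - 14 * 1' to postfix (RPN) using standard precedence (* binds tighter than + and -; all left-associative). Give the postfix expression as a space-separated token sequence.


Applying the shunting-yard algorithm:
  Operand 10 -> output
  Push '-' onto operator stack -> op-stack: [-]
  Operand 14 -> output
  Push '*' onto operator stack -> op-stack: [-, *]
  Operand 1 -> output
  End of input: pop '*' to output
  End of input: pop '-' to output
Postfix result: 10 14 1 * -

10 14 1 * -


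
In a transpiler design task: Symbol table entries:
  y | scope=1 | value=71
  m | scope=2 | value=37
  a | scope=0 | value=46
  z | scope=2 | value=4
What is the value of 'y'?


Searching symbol table for 'y':
  y | scope=1 | value=71 <- MATCH
  m | scope=2 | value=37
  a | scope=0 | value=46
  z | scope=2 | value=4
Found 'y' at scope 1 with value 71

71


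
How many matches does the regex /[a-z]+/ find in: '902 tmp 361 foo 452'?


Pattern: /[a-z]+/ (identifiers)
Input: '902 tmp 361 foo 452'
Scanning for matches:
  Match 1: 'tmp'
  Match 2: 'foo'
Total matches: 2

2


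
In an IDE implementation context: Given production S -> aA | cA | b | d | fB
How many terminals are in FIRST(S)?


Production: S -> aA | cA | b | d | fB
Examining each alternative for leading terminals:
  S -> aA : first terminal = 'a'
  S -> cA : first terminal = 'c'
  S -> b : first terminal = 'b'
  S -> d : first terminal = 'd'
  S -> fB : first terminal = 'f'
FIRST(S) = {a, b, c, d, f}
Count: 5

5


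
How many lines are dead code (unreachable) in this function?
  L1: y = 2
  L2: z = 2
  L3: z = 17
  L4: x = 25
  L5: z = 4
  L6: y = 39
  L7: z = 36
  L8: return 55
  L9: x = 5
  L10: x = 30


Analyzing control flow:
  L1: reachable (before return)
  L2: reachable (before return)
  L3: reachable (before return)
  L4: reachable (before return)
  L5: reachable (before return)
  L6: reachable (before return)
  L7: reachable (before return)
  L8: reachable (return statement)
  L9: DEAD (after return at L8)
  L10: DEAD (after return at L8)
Return at L8, total lines = 10
Dead lines: L9 through L10
Count: 2

2


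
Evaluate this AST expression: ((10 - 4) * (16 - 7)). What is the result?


Expression: ((10 - 4) * (16 - 7))
Evaluating step by step:
  10 - 4 = 6
  16 - 7 = 9
  6 * 9 = 54
Result: 54

54


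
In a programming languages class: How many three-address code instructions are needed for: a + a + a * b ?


Expression: a + a + a * b
Generating three-address code (respecting * over +/- precedence):
  Instruction 1: t1 = a * b
  Instruction 2: t2 = a + a
  Instruction 3: t3 = t2 + t1
Total instructions: 3

3


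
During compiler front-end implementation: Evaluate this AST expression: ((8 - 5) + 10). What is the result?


Expression: ((8 - 5) + 10)
Evaluating step by step:
  8 - 5 = 3
  3 + 10 = 13
Result: 13

13


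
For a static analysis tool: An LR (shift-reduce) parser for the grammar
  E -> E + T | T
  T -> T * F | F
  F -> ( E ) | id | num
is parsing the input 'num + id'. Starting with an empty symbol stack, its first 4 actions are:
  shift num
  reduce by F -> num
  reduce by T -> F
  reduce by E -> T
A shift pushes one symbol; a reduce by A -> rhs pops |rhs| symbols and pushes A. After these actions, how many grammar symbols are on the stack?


Tracking the symbol stack through each action:
  Action 1: shift 'num' : push -> stack = [num] (size 1)
  Action 2: reduce by F -> num : pop 1, push F -> stack = [F] (size 1)
  Action 3: reduce by T -> F : pop 1, push T -> stack = [T] (size 1)
  Action 4: reduce by E -> T : pop 1, push E -> stack = [E] (size 1)
Final stack size: 1

1


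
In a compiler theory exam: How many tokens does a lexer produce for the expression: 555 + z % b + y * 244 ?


Scanning '555 + z % b + y * 244'
Token 1: '555' -> integer_literal
Token 2: '+' -> operator
Token 3: 'z' -> identifier
Token 4: '%' -> operator
Token 5: 'b' -> identifier
Token 6: '+' -> operator
Token 7: 'y' -> identifier
Token 8: '*' -> operator
Token 9: '244' -> integer_literal
Total tokens: 9

9


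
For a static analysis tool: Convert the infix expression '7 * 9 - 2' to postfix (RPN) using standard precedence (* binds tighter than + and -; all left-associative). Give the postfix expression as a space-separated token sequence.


Applying the shunting-yard algorithm:
  Operand 7 -> output
  Push '*' onto operator stack -> op-stack: [*]
  Operand 9 -> output
  See '-' (prec 1); top '*' (prec 2) >= it -> pop '*' to output
  Push '-' onto operator stack -> op-stack: [-]
  Operand 2 -> output
  End of input: pop '-' to output
Postfix result: 7 9 * 2 -

7 9 * 2 -


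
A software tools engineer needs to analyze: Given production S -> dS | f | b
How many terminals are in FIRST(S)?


Production: S -> dS | f | b
Examining each alternative for leading terminals:
  S -> dS : first terminal = 'd'
  S -> f : first terminal = 'f'
  S -> b : first terminal = 'b'
FIRST(S) = {b, d, f}
Count: 3

3


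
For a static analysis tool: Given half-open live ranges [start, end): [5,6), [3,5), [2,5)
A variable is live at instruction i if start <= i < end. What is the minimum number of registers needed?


Live ranges:
  Var0: [5, 6)
  Var1: [3, 5)
  Var2: [2, 5)
Sweep-line events (position, delta, active):
  pos=2 start -> active=1
  pos=3 start -> active=2
  pos=5 end -> active=1
  pos=5 end -> active=0
  pos=5 start -> active=1
  pos=6 end -> active=0
Maximum simultaneous active: 2
Minimum registers needed: 2

2


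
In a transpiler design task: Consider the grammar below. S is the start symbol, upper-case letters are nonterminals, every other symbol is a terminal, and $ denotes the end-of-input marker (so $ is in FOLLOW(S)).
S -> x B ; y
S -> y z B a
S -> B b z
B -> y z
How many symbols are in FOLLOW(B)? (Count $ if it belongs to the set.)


S is the start symbol and does not occur in any rule body, so FOLLOW(S) = {$}.
Examining every occurrence of B in a rule body:
  S -> x B ; y : B is followed by terminal ';' -> add ';'
  S -> y z B a : B is followed by terminal 'a' -> add 'a'
  S -> B b z : B is followed by terminal 'b' -> add 'b'
  B -> y z : B does not occur in the body -> contributes nothing
FOLLOW(B) = {;, a, b}
Count: 3

3


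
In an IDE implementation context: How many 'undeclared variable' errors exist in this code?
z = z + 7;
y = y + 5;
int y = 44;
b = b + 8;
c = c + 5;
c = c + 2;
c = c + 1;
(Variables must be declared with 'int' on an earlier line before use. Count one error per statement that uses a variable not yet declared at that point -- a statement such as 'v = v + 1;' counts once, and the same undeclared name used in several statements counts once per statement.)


Scanning code line by line:
  Line 1: use 'z' -> ERROR (undeclared)
  Line 2: use 'y' -> ERROR (undeclared)
  Line 3: declare 'y' -> declared = ['y']
  Line 4: use 'b' -> ERROR (undeclared)
  Line 5: use 'c' -> ERROR (undeclared)
  Line 6: use 'c' -> ERROR (undeclared)
  Line 7: use 'c' -> ERROR (undeclared)
Total undeclared variable errors: 6

6


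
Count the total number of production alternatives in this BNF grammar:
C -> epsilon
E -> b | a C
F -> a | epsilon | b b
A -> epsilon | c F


Counting alternatives per rule:
  C: 1 alternative(s)
  E: 2 alternative(s)
  F: 3 alternative(s)
  A: 2 alternative(s)
Sum: 1 + 2 + 3 + 2 = 8

8


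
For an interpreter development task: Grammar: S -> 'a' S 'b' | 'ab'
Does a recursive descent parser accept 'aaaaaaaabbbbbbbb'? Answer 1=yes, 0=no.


Grammar accepts strings of the form a^n b^n (n >= 1)
Word: 'aaaaaaaabbbbbbbb'
Counting: 8 a's and 8 b's
Check: 8 == 8? Yes
Derivation (S -> aSb applied 7 time(s), then S -> ab): S => aSb => aaSbb => aaaSbbb => aaaaSbbbb => aaaaaSbbbbb => aaaaaaSbbbbbb => aaaaaaaSbbbbbbb => aaaaaaaabbbbbbbb
Accepted

1


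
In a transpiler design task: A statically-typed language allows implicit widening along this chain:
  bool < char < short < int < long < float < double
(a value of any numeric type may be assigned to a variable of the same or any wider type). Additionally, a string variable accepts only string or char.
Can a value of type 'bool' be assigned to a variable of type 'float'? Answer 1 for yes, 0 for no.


Target variable type: float
Source value type: bool
Numeric ranks: bool=0, float=5
Widening allowed iff rank(source) <= rank(target): 0 <= 5? Yes
Result: 1

1


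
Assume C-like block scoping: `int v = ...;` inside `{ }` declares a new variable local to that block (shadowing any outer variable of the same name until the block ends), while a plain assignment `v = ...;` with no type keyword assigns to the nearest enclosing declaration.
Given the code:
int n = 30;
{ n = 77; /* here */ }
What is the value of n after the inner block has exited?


Analyzing scoping rules:
Outer scope: declares n = 30
Inner block: 'n = 77;' has no type keyword, so it is an assignment to the outer n (no shadowing)
The assignment changed the outer variable itself, so the new value persists after the block -> 77
Result: 77

77


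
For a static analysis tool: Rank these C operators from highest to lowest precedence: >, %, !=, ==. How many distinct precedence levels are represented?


Looking up precedence for each operator:
  > -> precedence 4
  % -> precedence 6
  != -> precedence 3
  == -> precedence 3
Sorted highest to lowest: %, >, !=, ==
Distinct precedence values: [6, 4, 3]
Number of distinct levels: 3

3


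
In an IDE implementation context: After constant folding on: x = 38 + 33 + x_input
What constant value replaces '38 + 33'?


Identifying constant sub-expression:
  Original: x = 38 + 33 + x_input
  38 and 33 are both compile-time constants
  Evaluating: 38 + 33 = 71
  After folding: x = 71 + x_input

71


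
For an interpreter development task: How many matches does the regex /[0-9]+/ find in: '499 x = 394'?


Pattern: /[0-9]+/ (int literals)
Input: '499 x = 394'
Scanning for matches:
  Match 1: '499'
  Match 2: '394'
Total matches: 2

2


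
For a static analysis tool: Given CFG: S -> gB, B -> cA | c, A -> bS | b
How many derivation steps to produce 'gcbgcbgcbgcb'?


Grammar: S -> gB, B -> cA | c, A -> bS | b
Deriving 'gcbgcbgcbgcb':
Step 1: S -> gB => gB
Step 2: B -> cA => gcA
Step 3: A -> bS => gcbS
Step 4: S -> gB => gcbgB
Step 5: B -> cA => gcbgcA
Step 6: A -> bS => gcbgcbS
Step 7: S -> gB => gcbgcbgB
Step 8: B -> cA => gcbgcbgcA
Step 9: A -> bS => gcbgcbgcbS
Step 10: S -> gB => gcbgcbgcbgB
Step 11: B -> cA => gcbgcbgcbgcA
Step 12: A -> b => gcbgcbgcbgcb
Total derivation steps: 12

12


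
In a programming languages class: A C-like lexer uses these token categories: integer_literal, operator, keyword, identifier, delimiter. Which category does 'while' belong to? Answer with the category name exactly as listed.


Token: 'while'
Checking categories:
  identifier: no
  integer_literal: no
  operator: no
  keyword: YES
  delimiter: no
Category: keyword

keyword


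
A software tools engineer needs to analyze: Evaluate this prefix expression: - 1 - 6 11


Parsing prefix expression: - 1 - 6 11
Step 1: Innermost operation '- 6 11'
  6 - 11 = -5
Step 2: Outer operation '- 1 [-5]'
  1 - -5 = 6

6


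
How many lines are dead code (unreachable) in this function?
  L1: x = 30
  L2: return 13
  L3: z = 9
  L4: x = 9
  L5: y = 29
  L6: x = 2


Analyzing control flow:
  L1: reachable (before return)
  L2: reachable (return statement)
  L3: DEAD (after return at L2)
  L4: DEAD (after return at L2)
  L5: DEAD (after return at L2)
  L6: DEAD (after return at L2)
Return at L2, total lines = 6
Dead lines: L3 through L6
Count: 4

4


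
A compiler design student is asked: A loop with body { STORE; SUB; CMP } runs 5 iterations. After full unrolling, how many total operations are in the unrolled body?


Loop body operations: STORE, SUB, CMP (3 ops per iteration)
Unrolling 5 iterations:
  Iteration 1: STORE, SUB, CMP (3 ops)
  Iteration 2: STORE, SUB, CMP (3 ops)
  Iteration 3: STORE, SUB, CMP (3 ops)
  Iteration 4: STORE, SUB, CMP (3 ops)
  Iteration 5: STORE, SUB, CMP (3 ops)
Total: 5 iterations * 3 ops/iter = 15 operations

15


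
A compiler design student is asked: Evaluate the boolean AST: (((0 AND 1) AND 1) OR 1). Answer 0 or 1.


Step 1: Evaluate inner node
  0 AND 1 = 0
Step 2: Evaluate next node
  0 AND 1 = 0
Step 3: Evaluate root node
  0 OR 1 = 1

1


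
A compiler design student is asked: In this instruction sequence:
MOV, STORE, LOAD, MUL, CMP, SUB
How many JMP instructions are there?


Scanning instruction sequence for JMP:
  Position 1: MOV
  Position 2: STORE
  Position 3: LOAD
  Position 4: MUL
  Position 5: CMP
  Position 6: SUB
Matches at positions: []
Total JMP count: 0

0


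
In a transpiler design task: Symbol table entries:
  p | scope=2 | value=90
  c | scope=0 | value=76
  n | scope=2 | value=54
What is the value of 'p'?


Searching symbol table for 'p':
  p | scope=2 | value=90 <- MATCH
  c | scope=0 | value=76
  n | scope=2 | value=54
Found 'p' at scope 2 with value 90

90


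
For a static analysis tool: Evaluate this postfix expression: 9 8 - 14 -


Processing tokens left to right:
Push 9, Push 8
Pop 9 and 8, compute 9 - 8 = 1, push 1
Push 14
Pop 1 and 14, compute 1 - 14 = -13, push -13
Stack result: -13

-13


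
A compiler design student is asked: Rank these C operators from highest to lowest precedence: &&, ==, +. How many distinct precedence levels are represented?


Looking up precedence for each operator:
  && -> precedence 2
  == -> precedence 3
  + -> precedence 5
Sorted highest to lowest: +, ==, &&
Distinct precedence values: [5, 3, 2]
Number of distinct levels: 3

3


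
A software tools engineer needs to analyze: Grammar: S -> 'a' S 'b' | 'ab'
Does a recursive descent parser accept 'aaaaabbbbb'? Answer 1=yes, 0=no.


Grammar accepts strings of the form a^n b^n (n >= 1)
Word: 'aaaaabbbbb'
Counting: 5 a's and 5 b's
Check: 5 == 5? Yes
Derivation (S -> aSb applied 4 time(s), then S -> ab): S => aSb => aaSbb => aaaSbbb => aaaaSbbbb => aaaaabbbbb
Accepted

1


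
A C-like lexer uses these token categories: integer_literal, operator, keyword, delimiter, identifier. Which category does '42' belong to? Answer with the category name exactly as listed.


Token: '42'
Checking categories:
  identifier: no
  integer_literal: YES
  operator: no
  keyword: no
  delimiter: no
Category: integer_literal

integer_literal


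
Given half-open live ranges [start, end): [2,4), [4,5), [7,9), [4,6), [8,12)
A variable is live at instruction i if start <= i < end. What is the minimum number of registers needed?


Live ranges:
  Var0: [2, 4)
  Var1: [4, 5)
  Var2: [7, 9)
  Var3: [4, 6)
  Var4: [8, 12)
Sweep-line events (position, delta, active):
  pos=2 start -> active=1
  pos=4 end -> active=0
  pos=4 start -> active=1
  pos=4 start -> active=2
  pos=5 end -> active=1
  pos=6 end -> active=0
  pos=7 start -> active=1
  pos=8 start -> active=2
  pos=9 end -> active=1
  pos=12 end -> active=0
Maximum simultaneous active: 2
Minimum registers needed: 2

2
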